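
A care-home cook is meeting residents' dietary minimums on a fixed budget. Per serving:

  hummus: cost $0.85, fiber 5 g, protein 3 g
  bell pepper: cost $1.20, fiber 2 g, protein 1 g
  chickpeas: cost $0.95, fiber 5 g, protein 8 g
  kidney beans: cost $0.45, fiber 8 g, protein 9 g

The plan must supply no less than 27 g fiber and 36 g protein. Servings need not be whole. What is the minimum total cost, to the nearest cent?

$1.80

The cheapest plan sits at a corner of the feasible region — with two constraints it uses at most two foods.
hummus only: max(27/5, 36/3) = 12 servings → $10.20.
bell pepper only: max(27/2, 36/1) = 36 servings → $43.20.
chickpeas only: max(27/5, 36/8) = 5.4 servings → $5.13.
kidney beans only: max(27/8, 36/9) = 4 servings → $1.80.
hummus + bell pepper: intersection lies outside the first quadrant.
hummus + chickpeas with both tight: 1.44 servings and 3.96 servings → $4.99.
hummus + kidney beans: the both-tight solution has a negative serving — not a feasible corner.
bell pepper + chickpeas with both tight: 3.273 servings and 4.091 servings → $7.81.
bell pepper + kidney beans: intersection lies outside the first quadrant.
chickpeas + kidney beans with both tight: 2.368 servings and 1.895 servings → $3.10.
So the least-cost plan costs $1.80.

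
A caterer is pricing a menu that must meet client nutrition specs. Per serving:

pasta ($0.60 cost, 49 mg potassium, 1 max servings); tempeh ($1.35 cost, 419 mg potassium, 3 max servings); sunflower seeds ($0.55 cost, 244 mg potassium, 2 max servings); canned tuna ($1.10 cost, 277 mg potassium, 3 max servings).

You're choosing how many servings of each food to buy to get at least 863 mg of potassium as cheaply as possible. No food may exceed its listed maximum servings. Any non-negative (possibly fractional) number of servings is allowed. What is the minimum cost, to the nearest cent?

Cost per mg of potassium: sunflower seeds $0.0023, tempeh $0.0032, canned tuna $0.0040, pasta $0.0122.
Take 2 servings of sunflower seeds: +488.0 mg potassium for $1.10 (total $1.10, still need 375.0 mg).
Take 0.895 servings of tempeh: +375.0 mg potassium for $1.21 (total $2.31, still need 0.0 mg).
Greedy by cheapest-per-mg is optimal for a single linear constraint, so the minimum cost is $2.31.

$2.31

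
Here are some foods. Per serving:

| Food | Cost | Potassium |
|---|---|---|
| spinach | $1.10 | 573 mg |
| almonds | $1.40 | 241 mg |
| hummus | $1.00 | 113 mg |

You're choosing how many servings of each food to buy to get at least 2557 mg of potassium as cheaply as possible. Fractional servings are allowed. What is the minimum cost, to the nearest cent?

Cost per mg of potassium: spinach $0.0019, almonds $0.0058, hummus $0.0088.
With no serving limits, use only spinach: 2557 mg / 573 mg = 4.462 servings × $1.10 = $4.91.

$4.91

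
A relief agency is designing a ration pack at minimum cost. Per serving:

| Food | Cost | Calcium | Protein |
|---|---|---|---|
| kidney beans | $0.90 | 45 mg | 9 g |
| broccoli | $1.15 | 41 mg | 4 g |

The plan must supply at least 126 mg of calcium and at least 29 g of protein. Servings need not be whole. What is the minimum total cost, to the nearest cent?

$2.90

Two binding constraints pin down two serving amounts, so the optimal mix uses at most two foods. The candidates are each food alone (scaled to the tighter of calcium/protein) and each pair with both constraints tight.
kidney beans only: max(126/45, 29/9) = 3.222 servings → $2.90.
broccoli only: max(126/41, 29/4) = 7.25 servings → $8.34.
kidney beans + broccoli with both targets exact would need a negative amount; discard.
The minimum over all feasible corners is $2.90.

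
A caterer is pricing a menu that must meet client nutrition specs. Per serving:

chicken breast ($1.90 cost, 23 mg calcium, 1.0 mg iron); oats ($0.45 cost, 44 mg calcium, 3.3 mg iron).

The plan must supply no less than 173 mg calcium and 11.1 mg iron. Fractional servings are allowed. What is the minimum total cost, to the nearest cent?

Check every corner: each single food scaled to meet both minima, and each pair solved so both constraints bind.
chicken breast only: max(173/23, 11.1/1.0) = 11.1 servings → $21.09.
oats only: max(173/44, 11.1/3.3) = 3.932 servings → $1.77.
chicken breast + oats with both tight: 2.586 servings and 2.58 servings → $6.07.
Cheapest feasible corner: $1.77.

$1.77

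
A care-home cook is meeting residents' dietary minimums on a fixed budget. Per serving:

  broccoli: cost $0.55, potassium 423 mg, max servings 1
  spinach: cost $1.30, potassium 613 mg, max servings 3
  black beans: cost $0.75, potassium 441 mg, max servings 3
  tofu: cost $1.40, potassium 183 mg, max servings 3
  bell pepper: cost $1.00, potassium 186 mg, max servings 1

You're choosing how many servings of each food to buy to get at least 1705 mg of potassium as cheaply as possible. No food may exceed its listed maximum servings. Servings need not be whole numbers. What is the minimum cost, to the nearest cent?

$2.73

Cost per mg of potassium: broccoli $0.0013, black beans $0.0017, spinach $0.0021, bell pepper $0.0054, tofu $0.0077.
Take 1 serving of broccoli: +423.0 mg potassium for $0.55 (total $0.55, still need 1282.0 mg).
Take 2.907 servings of black beans: +1282.0 mg potassium for $2.18 (total $2.73, still need 0.0 mg).
Filling from the cheapest source first is optimal under one linear minimum: $2.73.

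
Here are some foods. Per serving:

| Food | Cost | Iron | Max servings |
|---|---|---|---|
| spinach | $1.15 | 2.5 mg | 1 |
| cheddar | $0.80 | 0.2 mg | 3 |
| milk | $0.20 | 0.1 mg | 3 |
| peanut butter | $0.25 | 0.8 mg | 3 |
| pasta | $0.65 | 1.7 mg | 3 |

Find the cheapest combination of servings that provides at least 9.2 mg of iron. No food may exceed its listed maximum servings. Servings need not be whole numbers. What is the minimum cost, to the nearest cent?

Cost per mg of iron: peanut butter $0.3125, pasta $0.3824, spinach $0.4600, milk $2.0000, cheddar $4.0000.
Take 3 servings of peanut butter: +2.4 mg iron for $0.75 (total $0.75, still need 6.8 mg).
Take 3 servings of pasta: +5.1 mg iron for $1.95 (total $2.70, still need 1.7 mg).
Take 0.68 servings of spinach: +1.7 mg iron for $0.78 (total $3.48, still need 0.0 mg).
Filling from the cheapest source first is optimal under one linear minimum: $3.48.

$3.48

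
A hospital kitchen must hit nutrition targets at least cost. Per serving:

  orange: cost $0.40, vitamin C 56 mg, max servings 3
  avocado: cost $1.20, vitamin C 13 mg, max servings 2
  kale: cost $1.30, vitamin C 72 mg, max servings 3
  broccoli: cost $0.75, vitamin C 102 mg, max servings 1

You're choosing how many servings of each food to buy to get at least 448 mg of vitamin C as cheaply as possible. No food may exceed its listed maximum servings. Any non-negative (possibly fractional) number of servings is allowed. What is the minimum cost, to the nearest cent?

Cost per mg of vitamin C: orange $0.0071, broccoli $0.0074, kale $0.0181, avocado $0.0923.
Take 3 servings of orange: +168.0 mg vitamin C for $1.20 (total $1.20, still need 280.0 mg).
Take 1 serving of broccoli: +102.0 mg vitamin C for $0.75 (total $1.95, still need 178.0 mg).
Take 2.472 servings of kale: +178.0 mg vitamin C for $3.21 (total $5.16, still need 0.0 mg).
Greedy by cheapest-per-mg is optimal for a single linear constraint, so the minimum cost is $5.16.

$5.16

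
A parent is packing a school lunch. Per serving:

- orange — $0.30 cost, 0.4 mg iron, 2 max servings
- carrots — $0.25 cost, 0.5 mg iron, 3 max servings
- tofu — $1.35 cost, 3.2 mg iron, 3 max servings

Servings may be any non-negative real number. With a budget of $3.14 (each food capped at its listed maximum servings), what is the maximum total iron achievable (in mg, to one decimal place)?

Iron per dollar: tofu 2.37, carrots 2, orange 1.333.
Take 2.326 servings of tofu: spends $3.14, +7.4 mg iron (running total 7.4 mg).
Greedy by best ratio exhausts the cost allowance optimally: 7.4 mg.

7.4 mg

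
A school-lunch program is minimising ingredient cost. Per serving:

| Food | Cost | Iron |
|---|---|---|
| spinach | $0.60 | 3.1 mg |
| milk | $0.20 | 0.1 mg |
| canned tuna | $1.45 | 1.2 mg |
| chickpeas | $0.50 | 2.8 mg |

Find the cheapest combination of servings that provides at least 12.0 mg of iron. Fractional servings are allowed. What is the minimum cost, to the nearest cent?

Cost per mg of iron: chickpeas $0.1786, spinach $0.1935, canned tuna $1.2083, milk $2.0000.
With no serving limits, use only chickpeas: 12.0 mg / 2.8 mg = 4.286 servings × $0.50 = $2.14.

$2.14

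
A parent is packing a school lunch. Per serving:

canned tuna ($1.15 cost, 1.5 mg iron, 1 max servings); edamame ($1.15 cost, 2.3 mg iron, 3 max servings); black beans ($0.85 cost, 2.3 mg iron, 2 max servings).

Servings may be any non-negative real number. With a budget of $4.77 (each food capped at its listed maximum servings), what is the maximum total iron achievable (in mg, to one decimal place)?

10.7 mg

Iron per dollar: black beans 2.706, edamame 2, canned tuna 1.304.
Take 2 servings of black beans: spends $1.70, +4.6 mg iron (running total 4.6 mg).
Take 2.67 servings of edamame: spends $3.07, +6.1 mg iron (running total 10.7 mg).
Greedy by best ratio exhausts the cost allowance optimally: 10.7 mg.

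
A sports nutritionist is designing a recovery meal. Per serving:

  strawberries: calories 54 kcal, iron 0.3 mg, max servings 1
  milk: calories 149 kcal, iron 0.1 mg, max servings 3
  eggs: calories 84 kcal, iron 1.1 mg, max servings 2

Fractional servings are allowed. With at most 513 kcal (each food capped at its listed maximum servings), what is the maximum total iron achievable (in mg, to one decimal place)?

Iron per kcal: eggs 0.0131, strawberries 0.005556, milk 0.0006711.
Take 2 servings of eggs: uses 168 kcal, +2.2 mg iron (running total 2.2 mg).
Take 1 serving of strawberries: uses 54 kcal, +0.3 mg iron (running total 2.5 mg).
Take 1.953 servings of milk: uses 291 kcal, +0.2 mg iron (running total 2.7 mg).
Filling greedily by iron-per-kcal is optimal for one linear limit, giving 2.7 mg.

2.7 mg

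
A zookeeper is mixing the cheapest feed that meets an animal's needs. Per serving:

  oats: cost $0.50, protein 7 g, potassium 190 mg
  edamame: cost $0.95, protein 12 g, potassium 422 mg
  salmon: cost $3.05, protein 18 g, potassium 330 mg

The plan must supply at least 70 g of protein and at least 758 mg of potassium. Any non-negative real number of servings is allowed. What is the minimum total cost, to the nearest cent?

Check every corner: each single food scaled to meet both minima, and each pair solved so both constraints bind.
oats only: max(70/7, 758/190) = 10 servings → $5.00.
edamame only: max(70/12, 758/422) = 5.833 servings → $5.54.
salmon only: max(70/18, 758/330) = 3.889 servings → $11.86.
oats + edamame: intersection lies outside the first quadrant.
oats + salmon: the both-tight solution has a negative serving — not a feasible corner.
edamame + salmon with both targets exact would need a negative amount; discard.
Cheapest feasible corner: $5.00.

$5.00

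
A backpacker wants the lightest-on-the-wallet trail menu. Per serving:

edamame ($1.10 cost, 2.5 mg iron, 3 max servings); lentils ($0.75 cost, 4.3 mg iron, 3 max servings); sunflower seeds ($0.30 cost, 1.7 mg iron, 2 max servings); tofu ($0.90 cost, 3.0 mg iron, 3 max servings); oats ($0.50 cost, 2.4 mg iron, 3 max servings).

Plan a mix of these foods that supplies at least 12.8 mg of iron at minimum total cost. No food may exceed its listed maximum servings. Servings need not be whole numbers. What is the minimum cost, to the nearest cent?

$2.23

Cost per mg of iron: lentils $0.1744, sunflower seeds $0.1765, oats $0.2083, tofu $0.3000, edamame $0.4400.
Take 2.977 servings of lentils: +12.8 mg iron for $2.23 (total $2.23, still need 0.0 mg).
Greedy by cheapest-per-mg is optimal for a single linear constraint, so the minimum cost is $2.23.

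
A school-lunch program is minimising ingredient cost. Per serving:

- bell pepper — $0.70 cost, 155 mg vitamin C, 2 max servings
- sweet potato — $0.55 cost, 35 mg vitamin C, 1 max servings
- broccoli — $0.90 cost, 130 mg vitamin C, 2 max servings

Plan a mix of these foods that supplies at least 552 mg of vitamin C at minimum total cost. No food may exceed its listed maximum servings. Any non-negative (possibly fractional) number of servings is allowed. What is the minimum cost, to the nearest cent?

Cost per mg of vitamin C: bell pepper $0.0045, broccoli $0.0069, sweet potato $0.0157.
Take 2 servings of bell pepper: +310.0 mg vitamin C for $1.40 (total $1.40, still need 242.0 mg).
Take 1.862 servings of broccoli: +242.0 mg vitamin C for $1.68 (total $3.08, still need 0.0 mg).
Filling from the cheapest source first is optimal under one linear minimum: $3.08.

$3.08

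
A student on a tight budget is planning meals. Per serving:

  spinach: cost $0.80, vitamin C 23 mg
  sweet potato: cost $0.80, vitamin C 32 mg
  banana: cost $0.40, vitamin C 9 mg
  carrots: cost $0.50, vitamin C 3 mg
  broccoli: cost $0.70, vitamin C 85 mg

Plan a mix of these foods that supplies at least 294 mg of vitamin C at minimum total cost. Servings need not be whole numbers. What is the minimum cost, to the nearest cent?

$2.42

Cost per mg of vitamin C: broccoli $0.0082, sweet potato $0.0250, spinach $0.0348, banana $0.0444, carrots $0.1667.
With no serving limits, use only broccoli: 294 mg / 85 mg = 3.459 servings × $0.70 = $2.42.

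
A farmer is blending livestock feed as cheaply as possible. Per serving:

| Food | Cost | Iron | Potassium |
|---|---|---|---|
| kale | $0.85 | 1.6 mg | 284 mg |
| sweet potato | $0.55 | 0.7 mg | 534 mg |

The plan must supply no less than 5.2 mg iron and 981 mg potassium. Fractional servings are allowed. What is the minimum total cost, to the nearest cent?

$2.79

With two linear requirements the optimum uses one or two foods; enumerate the corners.
kale only: max(5.2/1.6, 981/284) = 3.454 servings → $2.94.
sweet potato only: max(5.2/0.7, 981/534) = 7.429 servings → $4.09.
kale + sweet potato with both tight: 3.188 servings and 0.1415 servings → $2.79.
The minimum over all feasible corners is $2.79.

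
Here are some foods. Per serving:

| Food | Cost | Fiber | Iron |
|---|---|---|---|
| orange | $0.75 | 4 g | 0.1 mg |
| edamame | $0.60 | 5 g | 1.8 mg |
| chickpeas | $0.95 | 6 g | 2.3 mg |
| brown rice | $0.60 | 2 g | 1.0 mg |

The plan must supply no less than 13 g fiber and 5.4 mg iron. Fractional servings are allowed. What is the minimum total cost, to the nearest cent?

Check every corner: each single food scaled to meet both minima, and each pair solved so both constraints bind.
orange only: max(13/4, 5.4/0.1) = 54 servings → $40.50.
edamame only: max(13/5, 5.4/1.8) = 3 servings → $1.80.
chickpeas only: max(13/6, 5.4/2.3) = 2.348 servings → $2.23.
brown rice only: max(13/2, 5.4/1.0) = 6.5 servings → $3.90.
orange + edamame: intersection lies outside the first quadrant.
orange + chickpeas: intersection lies outside the first quadrant.
orange + brown rice with both tight: 0.5789 servings and 5.342 servings → $3.64.
edamame + chickpeas: intersection lies outside the first quadrant.
edamame + brown rice with both tight: 1.571 servings and 2.571 servings → $2.49.
chickpeas + brown rice with both tight: 1.571 servings and 1.786 servings → $2.56.
So the least-cost plan costs $1.80.

$1.80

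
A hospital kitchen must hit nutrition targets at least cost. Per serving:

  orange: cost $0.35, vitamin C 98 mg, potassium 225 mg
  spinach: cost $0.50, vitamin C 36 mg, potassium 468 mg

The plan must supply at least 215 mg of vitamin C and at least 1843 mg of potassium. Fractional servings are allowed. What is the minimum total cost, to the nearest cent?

Two binding constraints pin down two serving amounts, so the optimal mix uses at most two foods. The candidates are each food alone (scaled to the tighter of vitamin C/potassium) and each pair with both constraints tight.
orange only: max(215/98, 1843/225) = 8.191 servings → $2.87.
spinach only: max(215/36, 1843/468) = 5.972 servings → $2.99.
orange + spinach with both tight: 0.9075 servings and 3.502 servings → $2.07.
The minimum over all feasible corners is $2.07.

$2.07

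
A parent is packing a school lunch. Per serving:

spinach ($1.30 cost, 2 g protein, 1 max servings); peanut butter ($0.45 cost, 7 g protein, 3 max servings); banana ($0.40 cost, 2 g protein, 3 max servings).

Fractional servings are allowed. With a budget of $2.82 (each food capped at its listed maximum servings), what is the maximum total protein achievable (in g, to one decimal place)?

Protein per dollar: peanut butter 15.56, banana 5, spinach 1.538.
Take 3 servings of peanut butter: spends $1.35, +21.0 g protein (running total 21.0 g).
Take 3 servings of banana: spends $1.20, +6.0 g protein (running total 27.0 g).
Take 0.2077 servings of spinach: spends $0.27, +0.4 g protein (running total 27.4 g).
Greedy by best ratio exhausts the cost allowance optimally: 27.4 g.

27.4 g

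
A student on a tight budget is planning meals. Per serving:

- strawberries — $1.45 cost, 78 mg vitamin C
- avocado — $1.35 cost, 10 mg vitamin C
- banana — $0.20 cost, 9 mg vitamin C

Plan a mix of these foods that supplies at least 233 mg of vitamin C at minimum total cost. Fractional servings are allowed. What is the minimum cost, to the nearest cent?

Cost per mg of vitamin C: strawberries $0.0186, banana $0.0222, avocado $0.1350.
With no serving limits, use only strawberries: 233 mg / 78 mg = 2.987 servings × $1.45 = $4.33.

$4.33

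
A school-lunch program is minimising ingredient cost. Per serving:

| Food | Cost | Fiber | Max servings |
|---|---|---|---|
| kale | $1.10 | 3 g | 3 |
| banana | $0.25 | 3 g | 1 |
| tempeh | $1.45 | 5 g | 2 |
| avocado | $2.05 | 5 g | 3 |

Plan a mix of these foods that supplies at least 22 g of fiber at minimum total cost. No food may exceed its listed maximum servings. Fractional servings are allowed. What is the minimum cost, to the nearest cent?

$6.45

Cost per g of fiber: banana $0.0833, tempeh $0.2900, kale $0.3667, avocado $0.4100.
Take 1 serving of banana: +3.0 g fiber for $0.25 (total $0.25, still need 19.0 g).
Take 2 servings of tempeh: +10.0 g fiber for $2.90 (total $3.15, still need 9.0 g).
Take 3 servings of kale: +9.0 g fiber for $3.30 (total $6.45, still need 0.0 g).
Filling from the cheapest source first is optimal under one linear minimum: $6.45.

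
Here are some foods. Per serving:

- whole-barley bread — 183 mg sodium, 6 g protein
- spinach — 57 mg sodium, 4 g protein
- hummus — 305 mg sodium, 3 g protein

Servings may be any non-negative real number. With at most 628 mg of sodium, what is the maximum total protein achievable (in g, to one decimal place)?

44.1 g

Protein per mg sodium: spinach 0.07018, whole-barley bread 0.03279, hummus 0.009836.
With no serving limits, spend the whole sodium allowance on spinach: 628 mg / 57 mg × 4 g = 44.1 g.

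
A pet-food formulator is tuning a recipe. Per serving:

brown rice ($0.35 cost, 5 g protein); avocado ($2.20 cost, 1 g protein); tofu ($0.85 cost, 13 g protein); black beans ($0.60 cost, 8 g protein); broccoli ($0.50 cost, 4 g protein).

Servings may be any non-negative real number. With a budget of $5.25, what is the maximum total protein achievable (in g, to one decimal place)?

80.3 g

Protein per dollar: tofu 15.29, brown rice 14.29, black beans 13.33, broccoli 8, avocado 0.4545.
With no serving limits, spend the whole cost allowance on tofu: $5.25 / $0.85 × 13 g = 80.3 g.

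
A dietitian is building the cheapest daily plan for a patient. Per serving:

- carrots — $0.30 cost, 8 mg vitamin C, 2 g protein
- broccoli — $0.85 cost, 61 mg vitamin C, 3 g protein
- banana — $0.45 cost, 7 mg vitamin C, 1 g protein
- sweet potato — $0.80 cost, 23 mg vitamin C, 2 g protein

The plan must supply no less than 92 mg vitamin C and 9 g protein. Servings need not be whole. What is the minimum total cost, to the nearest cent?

$1.81

An LP optimum is at a vertex; with two nutrient constraints at most two foods are used. Check each candidate.
carrots only: max(92/8, 9/2) = 11.5 servings → $3.45.
broccoli only: max(92/61, 9/3) = 3 servings → $2.55.
banana only: max(92/7, 9/1) = 13.14 servings → $5.91.
sweet potato only: max(92/23, 9/2) = 4.5 servings → $3.60.
carrots + broccoli with both tight: 2.786 servings and 1.143 servings → $1.81.
carrots + banana: intersection lies outside the first quadrant.
carrots + sweet potato with both tight: 0.7667 servings and 3.733 servings → $3.22.
broccoli + banana with both tight: 0.725 servings and 6.825 servings → $3.69.
broccoli + sweet potato with both targets exact would need a negative amount; discard.
banana + sweet potato with both tight: 2.556 servings and 3.222 servings → $3.73.
So the least-cost plan costs $1.81.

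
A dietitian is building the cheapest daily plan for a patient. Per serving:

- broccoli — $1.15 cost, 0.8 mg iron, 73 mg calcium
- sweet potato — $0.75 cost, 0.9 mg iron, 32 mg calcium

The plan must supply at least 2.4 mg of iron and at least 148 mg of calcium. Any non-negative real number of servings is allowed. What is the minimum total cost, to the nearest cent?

$2.68

Minimising a linear cost over {iron ≥ 2.4, calcium ≥ 148, servings ≥ 0} — the optimum is at a vertex, using one or two foods.
broccoli only: max(2.4/0.8, 148/73) = 3 servings → $3.45.
sweet potato only: max(2.4/0.9, 148/32) = 4.625 servings → $3.47.
broccoli + sweet potato with both tight: 1.406 servings and 1.416 servings → $2.68.
Cheapest feasible corner: $2.68.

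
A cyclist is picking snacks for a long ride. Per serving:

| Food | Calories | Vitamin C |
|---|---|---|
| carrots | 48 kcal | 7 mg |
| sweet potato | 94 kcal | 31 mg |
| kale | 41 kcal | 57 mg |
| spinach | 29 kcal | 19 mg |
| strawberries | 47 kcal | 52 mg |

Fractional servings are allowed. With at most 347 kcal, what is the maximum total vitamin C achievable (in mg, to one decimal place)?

482.4 mg

Vitamin C per kcal: kale 1.39, strawberries 1.106, spinach 0.6552, sweet potato 0.3298, carrots 0.1458.
With no serving limits, spend the whole calories allowance on kale: 347 kcal / 41 kcal × 57 mg = 482.4 mg.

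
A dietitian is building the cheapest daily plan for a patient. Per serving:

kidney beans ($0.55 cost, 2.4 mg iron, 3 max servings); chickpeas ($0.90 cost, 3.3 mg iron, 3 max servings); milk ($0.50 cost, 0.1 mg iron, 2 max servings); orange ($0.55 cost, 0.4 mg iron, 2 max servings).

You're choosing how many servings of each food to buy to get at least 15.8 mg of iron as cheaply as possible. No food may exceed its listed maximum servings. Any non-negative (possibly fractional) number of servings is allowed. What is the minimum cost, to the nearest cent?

$4.00

Cost per mg of iron: kidney beans $0.2292, chickpeas $0.2727, orange $1.3750, milk $5.0000.
Take 3 servings of kidney beans: +7.2 mg iron for $1.65 (total $1.65, still need 8.6 mg).
Take 2.606 servings of chickpeas: +8.6 mg iron for $2.35 (total $4.00, still need 0.0 mg).
Greedy by cheapest-per-mg is optimal for a single linear constraint, so the minimum cost is $4.00.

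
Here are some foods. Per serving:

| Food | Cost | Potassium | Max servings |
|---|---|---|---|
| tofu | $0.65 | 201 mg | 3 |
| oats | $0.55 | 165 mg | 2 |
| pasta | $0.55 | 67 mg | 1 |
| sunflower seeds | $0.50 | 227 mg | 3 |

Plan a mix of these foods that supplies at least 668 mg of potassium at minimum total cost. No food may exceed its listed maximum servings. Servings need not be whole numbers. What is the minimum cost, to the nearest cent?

$1.47

Cost per mg of potassium: sunflower seeds $0.0022, tofu $0.0032, oats $0.0033, pasta $0.0082.
Take 2.943 servings of sunflower seeds: +668.0 mg potassium for $1.47 (total $1.47, still need 0.0 mg).
Filling from the cheapest source first is optimal under one linear minimum: $1.47.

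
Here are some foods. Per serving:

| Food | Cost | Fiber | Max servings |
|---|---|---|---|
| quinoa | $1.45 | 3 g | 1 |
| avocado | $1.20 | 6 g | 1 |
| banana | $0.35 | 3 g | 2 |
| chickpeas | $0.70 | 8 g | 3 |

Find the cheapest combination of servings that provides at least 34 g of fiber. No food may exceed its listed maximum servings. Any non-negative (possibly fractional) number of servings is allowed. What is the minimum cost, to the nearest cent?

Cost per g of fiber: chickpeas $0.0875, banana $0.1167, avocado $0.2000, quinoa $0.4833.
Take 3 servings of chickpeas: +24.0 g fiber for $2.10 (total $2.10, still need 10.0 g).
Take 2 servings of banana: +6.0 g fiber for $0.70 (total $2.80, still need 4.0 g).
Take 0.6667 servings of avocado: +4.0 g fiber for $0.80 (total $3.60, still need 0.0 g).
Filling from the cheapest source first is optimal under one linear minimum: $3.60.

$3.60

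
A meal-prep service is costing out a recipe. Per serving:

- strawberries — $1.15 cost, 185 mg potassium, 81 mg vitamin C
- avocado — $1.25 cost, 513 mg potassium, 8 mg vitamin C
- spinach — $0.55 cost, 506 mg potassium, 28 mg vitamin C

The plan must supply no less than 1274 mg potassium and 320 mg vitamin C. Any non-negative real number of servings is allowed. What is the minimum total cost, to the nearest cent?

$4.73

Check every corner: each single food scaled to meet both minima, and each pair solved so both constraints bind.
strawberries only: max(1274/185, 320/81) = 6.886 servings → $7.92.
avocado only: max(1274/513, 320/8) = 40 servings → $50.00.
spinach only: max(1274/506, 320/28) = 11.43 servings → $6.29.
strawberries + avocado with both tight: 3.842 servings and 1.098 servings → $5.79.
strawberries + spinach with both tight: 3.526 servings and 1.229 servings → $4.73.
avocado + spinach with both targets exact would need a negative amount; discard.
The minimum over all feasible corners is $4.73.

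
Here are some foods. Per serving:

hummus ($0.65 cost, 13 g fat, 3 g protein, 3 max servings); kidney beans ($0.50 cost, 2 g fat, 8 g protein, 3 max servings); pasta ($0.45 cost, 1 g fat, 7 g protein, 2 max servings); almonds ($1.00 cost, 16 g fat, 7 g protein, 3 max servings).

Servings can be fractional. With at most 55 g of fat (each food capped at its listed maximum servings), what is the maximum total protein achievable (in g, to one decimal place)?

58.6 g

Protein per g fat: pasta 7, kidney beans 4, almonds 0.4375, hummus 0.2308.
Take 2 servings of pasta: uses 2 g fat, +14.0 g protein (running total 14.0 g).
Take 3 servings of kidney beans: uses 6 g fat, +24.0 g protein (running total 38.0 g).
Take 2.938 servings of almonds: uses 47 g fat, +20.6 g protein (running total 58.6 g).
Filling greedily by protein-per-g fat is optimal for one linear limit, giving 58.6 g.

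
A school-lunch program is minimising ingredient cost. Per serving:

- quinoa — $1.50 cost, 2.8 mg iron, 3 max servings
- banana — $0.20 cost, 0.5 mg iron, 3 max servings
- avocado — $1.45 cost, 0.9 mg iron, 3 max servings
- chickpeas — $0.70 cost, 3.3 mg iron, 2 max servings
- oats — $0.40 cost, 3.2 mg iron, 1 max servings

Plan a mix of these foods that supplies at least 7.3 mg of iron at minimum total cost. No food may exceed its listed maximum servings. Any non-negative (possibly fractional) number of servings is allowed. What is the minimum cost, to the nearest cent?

Cost per mg of iron: oats $0.1250, chickpeas $0.2121, banana $0.4000, quinoa $0.5357, avocado $1.6111.
Take 1 serving of oats: +3.2 mg iron for $0.40 (total $0.40, still need 4.1 mg).
Take 1.242 servings of chickpeas: +4.1 mg iron for $0.87 (total $1.27, still need 0.0 mg).
Filling from the cheapest source first is optimal under one linear minimum: $1.27.

$1.27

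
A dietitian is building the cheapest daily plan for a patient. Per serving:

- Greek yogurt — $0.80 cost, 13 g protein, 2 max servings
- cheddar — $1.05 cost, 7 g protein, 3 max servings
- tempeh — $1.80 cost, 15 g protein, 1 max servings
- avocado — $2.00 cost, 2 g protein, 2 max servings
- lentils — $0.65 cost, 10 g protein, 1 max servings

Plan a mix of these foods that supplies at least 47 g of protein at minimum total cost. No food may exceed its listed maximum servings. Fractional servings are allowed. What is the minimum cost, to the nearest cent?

$3.57

Cost per g of protein: Greek yogurt $0.0615, lentils $0.0650, tempeh $0.1200, cheddar $0.1500, avocado $1.0000.
Take 2 servings of Greek yogurt: +26.0 g protein for $1.60 (total $1.60, still need 21.0 g).
Take 1 serving of lentils: +10.0 g protein for $0.65 (total $2.25, still need 11.0 g).
Take 0.7333 servings of tempeh: +11.0 g protein for $1.32 (total $3.57, still need 0.0 g).
Filling from the cheapest source first is optimal under one linear minimum: $3.57.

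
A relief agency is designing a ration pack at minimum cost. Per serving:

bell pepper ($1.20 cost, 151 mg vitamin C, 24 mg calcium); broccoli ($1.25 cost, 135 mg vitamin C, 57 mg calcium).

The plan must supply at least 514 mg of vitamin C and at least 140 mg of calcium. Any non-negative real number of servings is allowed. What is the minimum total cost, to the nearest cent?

$4.38

Compare the cost at each extreme point of the feasible region.
bell pepper only: max(514/151, 140/24) = 5.833 servings → $7.00.
broccoli only: max(514/135, 140/57) = 3.807 servings → $4.76.
bell pepper + broccoli with both tight: 1.937 servings and 1.64 servings → $4.38.
So the least-cost plan costs $4.38.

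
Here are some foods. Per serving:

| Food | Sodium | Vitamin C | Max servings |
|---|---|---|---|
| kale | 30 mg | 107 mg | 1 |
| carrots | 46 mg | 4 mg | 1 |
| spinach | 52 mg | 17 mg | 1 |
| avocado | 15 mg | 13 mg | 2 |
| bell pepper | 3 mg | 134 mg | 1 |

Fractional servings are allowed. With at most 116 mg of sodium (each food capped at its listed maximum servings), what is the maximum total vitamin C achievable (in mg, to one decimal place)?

284.1 mg

Vitamin C per mg sodium: bell pepper 44.67, kale 3.567, avocado 0.8667, spinach 0.3269, carrots 0.08696.
Take 1 serving of bell pepper: uses 3 mg sodium, +134.0 mg vitamin C (running total 134.0 mg).
Take 1 serving of kale: uses 30 mg sodium, +107.0 mg vitamin C (running total 241.0 mg).
Take 2 servings of avocado: uses 30 mg sodium, +26.0 mg vitamin C (running total 267.0 mg).
Take 1 serving of spinach: uses 52 mg sodium, +17.0 mg vitamin C (running total 284.0 mg).
Take 0.02174 servings of carrots: uses 1 mg sodium, +0.1 mg vitamin C (running total 284.1 mg).
Greedy by best ratio exhausts the sodium allowance optimally: 284.1 mg.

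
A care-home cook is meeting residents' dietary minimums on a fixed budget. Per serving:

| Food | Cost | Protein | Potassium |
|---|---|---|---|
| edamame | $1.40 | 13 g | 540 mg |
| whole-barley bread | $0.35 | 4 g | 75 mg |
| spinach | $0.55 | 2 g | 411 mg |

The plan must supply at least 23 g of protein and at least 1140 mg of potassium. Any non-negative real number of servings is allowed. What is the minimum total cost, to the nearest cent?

$2.67

The cheapest plan sits at a corner of the feasible region — with two constraints it uses at most two foods.
edamame only: max(23/13, 1140/540) = 2.111 servings → $2.96.
whole-barley bread only: max(23/4, 1140/75) = 15.2 servings → $5.32.
spinach only: max(23/2, 1140/411) = 11.5 servings → $6.33.
edamame + whole-barley bread: the both-tight solution has a negative serving — not a feasible corner.
edamame + spinach with both tight: 1.683 servings and 0.563 servings → $2.67.
whole-barley bread + spinach with both tight: 4.801 servings and 1.898 servings → $2.72.
The minimum over all feasible corners is $2.67.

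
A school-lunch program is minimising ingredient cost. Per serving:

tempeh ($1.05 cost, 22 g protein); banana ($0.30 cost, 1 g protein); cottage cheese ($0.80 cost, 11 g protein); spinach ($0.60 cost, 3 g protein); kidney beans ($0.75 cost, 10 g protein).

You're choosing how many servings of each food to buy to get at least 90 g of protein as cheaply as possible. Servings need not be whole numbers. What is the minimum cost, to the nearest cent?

$4.30

Cost per g of protein: tempeh $0.0477, cottage cheese $0.0727, kidney beans $0.0750, spinach $0.2000, banana $0.3000.
With no serving limits, use only tempeh: 90 g / 22 g = 4.091 servings × $1.05 = $4.30.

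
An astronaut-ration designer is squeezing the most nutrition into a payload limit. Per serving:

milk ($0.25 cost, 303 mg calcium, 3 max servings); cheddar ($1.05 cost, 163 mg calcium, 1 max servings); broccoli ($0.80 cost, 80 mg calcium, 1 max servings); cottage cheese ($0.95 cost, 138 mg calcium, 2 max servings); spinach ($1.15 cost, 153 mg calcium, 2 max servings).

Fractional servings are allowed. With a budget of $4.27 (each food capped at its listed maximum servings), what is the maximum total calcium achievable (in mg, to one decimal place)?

1423.8 mg

Calcium per dollar: milk 1212, cheddar 155.2, cottage cheese 145.3, spinach 133, broccoli 100.
Take 3 servings of milk: spends $0.75, +909.0 mg calcium (running total 909.0 mg).
Take 1 serving of cheddar: spends $1.05, +163.0 mg calcium (running total 1072.0 mg).
Take 2 servings of cottage cheese: spends $1.90, +276.0 mg calcium (running total 1348.0 mg).
Take 0.4957 servings of spinach: spends $0.57, +75.8 mg calcium (running total 1423.8 mg).
Greedy by best ratio exhausts the cost allowance optimally: 1423.8 mg.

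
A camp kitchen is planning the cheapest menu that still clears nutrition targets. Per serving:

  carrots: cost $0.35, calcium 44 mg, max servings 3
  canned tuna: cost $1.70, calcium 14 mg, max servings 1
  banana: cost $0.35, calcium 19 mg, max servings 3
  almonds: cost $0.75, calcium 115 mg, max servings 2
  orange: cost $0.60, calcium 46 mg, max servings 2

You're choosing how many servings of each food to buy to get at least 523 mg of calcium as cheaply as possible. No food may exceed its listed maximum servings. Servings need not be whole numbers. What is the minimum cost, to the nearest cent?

$6.26

Cost per mg of calcium: almonds $0.0065, carrots $0.0080, orange $0.0130, banana $0.0184, canned tuna $0.1214.
Take 2 servings of almonds: +230.0 mg calcium for $1.50 (total $1.50, still need 293.0 mg).
Take 3 servings of carrots: +132.0 mg calcium for $1.05 (total $2.55, still need 161.0 mg).
Take 2 servings of orange: +92.0 mg calcium for $1.20 (total $3.75, still need 69.0 mg).
Take 3 servings of banana: +57.0 mg calcium for $1.05 (total $4.80, still need 12.0 mg).
Take 0.8571 servings of canned tuna: +12.0 mg calcium for $1.46 (total $6.26, still need 0.0 mg).
Greedy by cheapest-per-mg is optimal for a single linear constraint, so the minimum cost is $6.26.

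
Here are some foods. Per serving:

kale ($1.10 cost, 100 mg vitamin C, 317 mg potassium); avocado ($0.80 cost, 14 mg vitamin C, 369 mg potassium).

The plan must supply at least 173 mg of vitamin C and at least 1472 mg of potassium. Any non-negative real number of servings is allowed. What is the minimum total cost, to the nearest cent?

Minimising a linear cost over {vitamin C ≥ 173, potassium ≥ 1472, servings ≥ 0} — the optimum is at a vertex, using one or two foods.
kale only: max(173/100, 1472/317) = 4.644 servings → $5.11.
avocado only: max(173/14, 1472/369) = 12.36 servings → $9.89.
kale + avocado with both tight: 1.332 servings and 2.845 servings → $3.74.
Cheapest feasible corner: $3.74.

$3.74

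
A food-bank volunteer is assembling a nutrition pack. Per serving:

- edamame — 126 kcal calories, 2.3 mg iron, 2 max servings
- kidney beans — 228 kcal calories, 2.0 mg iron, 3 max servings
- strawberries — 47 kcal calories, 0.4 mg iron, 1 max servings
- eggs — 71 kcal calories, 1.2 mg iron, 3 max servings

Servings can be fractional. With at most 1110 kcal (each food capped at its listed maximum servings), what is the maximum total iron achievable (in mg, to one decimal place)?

Iron per kcal: edamame 0.01825, eggs 0.0169, kidney beans 0.008772, strawberries 0.008511.
Take 2 servings of edamame: uses 252 kcal, +4.6 mg iron (running total 4.6 mg).
Take 3 servings of eggs: uses 213 kcal, +3.6 mg iron (running total 8.2 mg).
Take 2.829 servings of kidney beans: uses 645 kcal, +5.7 mg iron (running total 13.9 mg).
Greedy by best ratio exhausts the calories allowance optimally: 13.9 mg.

13.9 mg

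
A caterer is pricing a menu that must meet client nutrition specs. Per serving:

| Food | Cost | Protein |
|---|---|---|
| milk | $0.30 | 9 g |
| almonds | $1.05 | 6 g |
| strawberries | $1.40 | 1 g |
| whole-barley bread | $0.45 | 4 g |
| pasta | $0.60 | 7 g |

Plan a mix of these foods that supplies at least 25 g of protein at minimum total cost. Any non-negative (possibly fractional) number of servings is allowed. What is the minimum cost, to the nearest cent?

$0.83

Cost per g of protein: milk $0.0333, pasta $0.0857, whole-barley bread $0.1125, almonds $0.1750, strawberries $1.4000.
With no serving limits, use only milk: 25 g / 9 g = 2.778 servings × $0.30 = $0.83.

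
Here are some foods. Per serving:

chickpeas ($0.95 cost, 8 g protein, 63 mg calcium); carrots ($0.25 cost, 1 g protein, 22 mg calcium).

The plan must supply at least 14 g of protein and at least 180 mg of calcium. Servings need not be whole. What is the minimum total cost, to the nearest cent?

With two linear requirements the optimum uses one or two foods; enumerate the corners.
chickpeas only: max(14/8, 180/63) = 2.857 servings → $2.71.
carrots only: max(14/1, 180/22) = 14 servings → $3.50.
chickpeas + carrots with both tight: 1.133 servings and 4.938 servings → $2.31.
So the least-cost plan costs $2.31.

$2.31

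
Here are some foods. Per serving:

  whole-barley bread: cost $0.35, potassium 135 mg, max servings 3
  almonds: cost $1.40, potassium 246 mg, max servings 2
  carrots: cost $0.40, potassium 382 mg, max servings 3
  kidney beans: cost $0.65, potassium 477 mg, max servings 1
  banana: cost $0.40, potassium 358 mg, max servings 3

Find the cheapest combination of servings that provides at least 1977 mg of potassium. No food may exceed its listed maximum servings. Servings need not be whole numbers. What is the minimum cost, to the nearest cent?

$2.13

Cost per mg of potassium: carrots $0.0010, banana $0.0011, kidney beans $0.0014, whole-barley bread $0.0026, almonds $0.0057.
Take 3 servings of carrots: +1146.0 mg potassium for $1.20 (total $1.20, still need 831.0 mg).
Take 2.321 servings of banana: +831.0 mg potassium for $0.93 (total $2.13, still need 0.0 mg).
Greedy by cheapest-per-mg is optimal for a single linear constraint, so the minimum cost is $2.13.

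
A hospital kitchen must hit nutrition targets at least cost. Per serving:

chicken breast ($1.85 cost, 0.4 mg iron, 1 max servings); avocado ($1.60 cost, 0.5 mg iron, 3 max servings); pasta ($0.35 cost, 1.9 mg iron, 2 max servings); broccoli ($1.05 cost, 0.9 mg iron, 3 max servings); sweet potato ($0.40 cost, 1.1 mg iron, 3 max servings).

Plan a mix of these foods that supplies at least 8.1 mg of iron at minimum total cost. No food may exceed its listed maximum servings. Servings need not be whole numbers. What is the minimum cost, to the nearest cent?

$3.07

Cost per mg of iron: pasta $0.1842, sweet potato $0.3636, broccoli $1.1667, avocado $3.2000, chicken breast $4.6250.
Take 2 servings of pasta: +3.8 mg iron for $0.70 (total $0.70, still need 4.3 mg).
Take 3 servings of sweet potato: +3.3 mg iron for $1.20 (total $1.90, still need 1.0 mg).
Take 1.111 servings of broccoli: +1.0 mg iron for $1.17 (total $3.07, still need 0.0 mg).
Filling from the cheapest source first is optimal under one linear minimum: $3.07.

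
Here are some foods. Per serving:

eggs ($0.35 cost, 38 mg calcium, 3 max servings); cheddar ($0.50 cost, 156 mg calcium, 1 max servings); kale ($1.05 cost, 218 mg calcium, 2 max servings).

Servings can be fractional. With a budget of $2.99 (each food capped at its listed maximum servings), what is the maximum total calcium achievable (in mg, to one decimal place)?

Calcium per dollar: cheddar 312, kale 207.6, eggs 108.6.
Take 1 serving of cheddar: spends $0.50, +156.0 mg calcium (running total 156.0 mg).
Take 2 servings of kale: spends $2.10, +436.0 mg calcium (running total 592.0 mg).
Take 1.114 servings of eggs: spends $0.39, +42.3 mg calcium (running total 634.3 mg).
Filling greedily by calcium-per-dollar is optimal for one linear limit, giving 634.3 mg.

634.3 mg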